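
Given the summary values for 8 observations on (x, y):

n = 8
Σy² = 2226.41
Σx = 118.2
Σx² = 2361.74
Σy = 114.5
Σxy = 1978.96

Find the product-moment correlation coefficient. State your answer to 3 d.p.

r = (nΣxy − ΣxΣy) / √[(nΣx² − (Σx)²)(nΣy² − (Σy)²)]
Numerator: 8×1978.96 − 118.2×114.5 = 2297.78
Denominator: √[(18893.92 − 13971.24)(17811.28 − 13110.25)] = √[4922.68 × 4701.03] = 4810.5786
r = 2297.78 / 4810.5786 ≈ 0.478

0.478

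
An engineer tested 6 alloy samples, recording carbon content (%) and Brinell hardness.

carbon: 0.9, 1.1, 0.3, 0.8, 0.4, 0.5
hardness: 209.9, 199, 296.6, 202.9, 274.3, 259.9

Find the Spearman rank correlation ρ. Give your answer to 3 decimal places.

Rank carbon: 5, 6, 1, 4, 2, 3
Rank hardness: 3, 1, 6, 2, 5, 4
d = rank(carbon) − rank(hardness): 2, 5, -5, 2, -3, -1; Σd² = 68
ρ = 1 − 6Σd² / [n(n²−1)] = 1 − 6×68 / (6×35) = 1 − 408/210 ≈ -0.943

-0.943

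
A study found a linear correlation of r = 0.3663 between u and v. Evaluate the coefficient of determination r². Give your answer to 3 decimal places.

0.134

r² = (0.3663)² = 0.134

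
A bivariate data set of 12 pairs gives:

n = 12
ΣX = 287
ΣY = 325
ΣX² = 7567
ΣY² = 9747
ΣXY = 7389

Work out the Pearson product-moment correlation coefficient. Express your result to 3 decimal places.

r = (nΣXY − ΣXΣY) / √[(nΣX² − (ΣX)²)(nΣY² − (ΣY)²)]
Numerator: 12×7389 − 287×325 = -4607
Denominator: √[(90804 − 82369)(116964 − 105625)] = √[8435 × 11339] = 9779.7988
r = -4607 / 9779.7988 ≈ -0.471

-0.471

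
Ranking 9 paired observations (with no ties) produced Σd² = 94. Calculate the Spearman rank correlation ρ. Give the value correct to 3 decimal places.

ρ = 1 − 6Σd² / [n(n²−1)] = 1 − 6×94 / (9×80)
  = 1 − 564/720 = 1 − 0.7833 ≈ 0.217

0.217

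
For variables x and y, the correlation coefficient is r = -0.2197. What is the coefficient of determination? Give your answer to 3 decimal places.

0.048

r² = (-0.2197)² = 0.048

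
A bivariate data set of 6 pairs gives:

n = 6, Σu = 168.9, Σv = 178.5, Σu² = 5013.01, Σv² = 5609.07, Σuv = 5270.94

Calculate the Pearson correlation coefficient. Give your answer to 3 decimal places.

0.886

r = (nΣuv − ΣuΣv) / √[(nΣu² − (Σu)²)(nΣv² − (Σv)²)]
Numerator: 6×5270.94 − 168.9×178.5 = 1476.99
Denominator: √[(30078.06 − 28527.21)(33654.42 − 31862.25)] = √[1550.85 × 1792.17] = 1667.1493
r = 1476.99 / 1667.1493 ≈ 0.886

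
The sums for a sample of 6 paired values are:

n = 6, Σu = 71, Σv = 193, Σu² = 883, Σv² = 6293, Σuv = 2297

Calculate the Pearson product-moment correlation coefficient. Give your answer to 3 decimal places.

0.218

r = (nΣuv − ΣuΣv) / √[(nΣu² − (Σu)²)(nΣv² − (Σv)²)]
Numerator: 6×2297 − 71×193 = 79
Denominator: √[(5298 − 5041)(37758 − 37249)] = √[257 × 509] = 361.6808
r = 79 / 361.6808 ≈ 0.218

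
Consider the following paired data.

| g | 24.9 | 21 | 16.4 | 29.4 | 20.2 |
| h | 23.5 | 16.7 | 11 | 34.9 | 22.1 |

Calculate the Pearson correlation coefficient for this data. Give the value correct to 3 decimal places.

0.948

n = 5, Σg = 111.9, Σh = 108.2, Σg² = 2602.37, Σh² = 2658.56, Σgh = 2588.73
nΣgh − ΣgΣh = 12943.65 − 12107.58 = 836.07
nΣg² − (Σg)² = 13011.85 − 12521.61 = 490.24; nΣh² − (Σh)² = 13292.8 − 11707.24 = 1585.56
r = 836.07 / √(490.24 × 1585.56) = 836.07 / 881.6490 ≈ 0.948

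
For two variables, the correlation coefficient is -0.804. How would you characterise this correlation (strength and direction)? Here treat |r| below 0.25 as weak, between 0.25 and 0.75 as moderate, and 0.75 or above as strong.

r = -0.804 < 0 so the relationship is negative.
|r| = 0.804, which falls in the strong range.

strong negative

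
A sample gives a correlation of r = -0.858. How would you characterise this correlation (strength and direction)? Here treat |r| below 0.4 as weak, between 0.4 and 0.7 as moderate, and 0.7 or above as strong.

strong negative

r = -0.858 < 0 so the relationship is negative.
|r| = 0.858, which falls in the strong range.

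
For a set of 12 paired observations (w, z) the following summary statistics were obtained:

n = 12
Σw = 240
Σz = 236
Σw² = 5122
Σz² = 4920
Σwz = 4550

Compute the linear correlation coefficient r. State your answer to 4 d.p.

-0.5675

r = (nΣwz − ΣwΣz) / √[(nΣw² − (Σw)²)(nΣz² − (Σz)²)]
Numerator: 12×4550 − 240×236 = -2040
Denominator: √[(61464 − 57600)(59040 − 55696)] = √[3864 × 3344] = 3594.6093
r = -2040 / 3594.6093 ≈ -0.5675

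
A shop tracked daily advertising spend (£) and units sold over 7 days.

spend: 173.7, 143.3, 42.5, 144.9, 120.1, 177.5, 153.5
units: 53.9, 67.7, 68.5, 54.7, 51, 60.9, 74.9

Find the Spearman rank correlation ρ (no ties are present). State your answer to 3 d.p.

Rank spend: 6, 3, 1, 4, 2, 7, 5
Rank units: 2, 5, 6, 3, 1, 4, 7
d = rank(spend) − rank(units): 4, -2, -5, 1, 1, 3, -2; Σd² = 60
ρ = 1 − 6Σd² / [n(n²−1)] = 1 − 6×60 / (7×48) = 1 − 360/336 ≈ -0.071

-0.071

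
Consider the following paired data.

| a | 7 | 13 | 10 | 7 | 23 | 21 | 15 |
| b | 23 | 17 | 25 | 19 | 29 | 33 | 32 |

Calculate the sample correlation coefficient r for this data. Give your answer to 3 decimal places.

0.687

n = 7, Σa = 96, Σb = 178, Σa² = 1562, Σb² = 4758, Σab = 2605
nΣab − ΣaΣb = 18235 − 17088 = 1147
nΣa² − (Σa)² = 10934 − 9216 = 1718; nΣb² − (Σb)² = 33306 − 31684 = 1622
r = 1147 / √(1718 × 1622) = 1147 / 1669.3100 ≈ 0.687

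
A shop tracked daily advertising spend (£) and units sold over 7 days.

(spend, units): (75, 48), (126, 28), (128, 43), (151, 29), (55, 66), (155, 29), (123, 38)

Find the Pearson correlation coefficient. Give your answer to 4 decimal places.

n = 7, Σx = 813, Σy = 281, Σx² = 102865, Σy² = 12419, Σxy = 29810
nΣxy − ΣxΣy = 208670 − 228453 = -19783
nΣx² − (Σx)² = 720055 − 660969 = 59086; nΣy² − (Σy)² = 86933 − 78961 = 7972
r = -19783 / √(59086 × 7972) = -19783 / 21703.3083 ≈ -0.9115

-0.9115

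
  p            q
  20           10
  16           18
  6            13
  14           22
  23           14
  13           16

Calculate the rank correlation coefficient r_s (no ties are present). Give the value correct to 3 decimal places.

-0.143

Rank p: 5, 4, 1, 3, 6, 2
Rank q: 1, 5, 2, 6, 3, 4
d = rank(p) − rank(q): 4, -1, -1, -3, 3, -2; Σd² = 40
ρ = 1 − 6Σd² / [n(n²−1)] = 1 − 6×40 / (6×35) = 1 − 240/210 ≈ -0.143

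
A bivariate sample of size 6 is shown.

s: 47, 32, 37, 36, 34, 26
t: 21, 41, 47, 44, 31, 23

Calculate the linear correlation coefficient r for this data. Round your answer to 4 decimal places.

n = 6, Σs = 212, Σt = 207, Σs² = 7730, Σt² = 7757, Σst = 7274
nΣst − ΣsΣt = 43644 − 43884 = -240
nΣs² − (Σs)² = 46380 − 44944 = 1436; nΣt² − (Σt)² = 46542 − 42849 = 3693
r = -240 / √(1436 × 3693) = -240 / 2302.8565 ≈ -0.1042

-0.1042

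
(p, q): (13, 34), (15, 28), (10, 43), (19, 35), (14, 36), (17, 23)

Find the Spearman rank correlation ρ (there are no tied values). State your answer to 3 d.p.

Rank p: 2, 4, 1, 6, 3, 5
Rank q: 3, 2, 6, 4, 5, 1
d = rank(p) − rank(q): -1, 2, -5, 2, -2, 4; Σd² = 54
ρ = 1 − 6Σd² / [n(n²−1)] = 1 − 6×54 / (6×35) = 1 − 324/210 ≈ -0.543

-0.543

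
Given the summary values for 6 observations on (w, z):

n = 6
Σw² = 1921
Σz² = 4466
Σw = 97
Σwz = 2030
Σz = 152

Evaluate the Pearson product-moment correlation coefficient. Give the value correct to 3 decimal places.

-0.917

r = (nΣwz − ΣwΣz) / √[(nΣw² − (Σw)²)(nΣz² − (Σz)²)]
Numerator: 6×2030 − 97×152 = -2564
Denominator: √[(11526 − 9409)(26796 − 23104)] = √[2117 × 3692] = 2795.7046
r = -2564 / 2795.7046 ≈ -0.917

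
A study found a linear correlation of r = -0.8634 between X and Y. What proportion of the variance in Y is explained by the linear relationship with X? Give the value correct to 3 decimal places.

0.745

r² = (-0.8634)² = 0.745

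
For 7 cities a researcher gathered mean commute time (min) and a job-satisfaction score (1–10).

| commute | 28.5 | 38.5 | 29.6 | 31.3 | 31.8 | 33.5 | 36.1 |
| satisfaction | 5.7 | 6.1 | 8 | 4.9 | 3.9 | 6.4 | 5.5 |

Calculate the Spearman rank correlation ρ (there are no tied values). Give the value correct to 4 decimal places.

Rank commute: 1, 7, 2, 3, 4, 5, 6
Rank satisfaction: 4, 5, 7, 2, 1, 6, 3
d = rank(commute) − rank(satisfaction): -3, 2, -5, 1, 3, -1, 3; Σd² = 58
ρ = 1 − 6Σd² / [n(n²−1)] = 1 − 6×58 / (7×48) = 1 − 348/336 ≈ -0.0357

-0.0357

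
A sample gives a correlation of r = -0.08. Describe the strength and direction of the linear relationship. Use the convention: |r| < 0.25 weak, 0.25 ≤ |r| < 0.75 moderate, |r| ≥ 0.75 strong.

weak negative

r = -0.08 < 0 so the relationship is negative.
|r| = 0.08, which falls in the weak range.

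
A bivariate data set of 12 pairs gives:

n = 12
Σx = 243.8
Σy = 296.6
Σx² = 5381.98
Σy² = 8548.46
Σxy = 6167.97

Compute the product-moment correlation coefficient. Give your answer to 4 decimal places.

0.1966

r = (nΣxy − ΣxΣy) / √[(nΣx² − (Σx)²)(nΣy² − (Σy)²)]
Numerator: 12×6167.97 − 243.8×296.6 = 1704.56
Denominator: √[(64583.76 − 59438.44)(102581.52 − 87971.56)] = √[5145.32 × 14609.96] = 8670.2318
r = 1704.56 / 8670.2318 ≈ 0.1966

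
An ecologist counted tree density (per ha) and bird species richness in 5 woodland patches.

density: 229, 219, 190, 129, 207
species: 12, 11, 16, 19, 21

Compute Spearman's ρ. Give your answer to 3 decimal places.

-0.600

Rank density: 5, 4, 2, 1, 3
Rank species: 2, 1, 3, 4, 5
d = rank(density) − rank(species): 3, 3, -1, -3, -2; Σd² = 32
ρ = 1 − 6Σd² / [n(n²−1)] = 1 − 6×32 / (5×24) = 1 − 192/120 ≈ -0.600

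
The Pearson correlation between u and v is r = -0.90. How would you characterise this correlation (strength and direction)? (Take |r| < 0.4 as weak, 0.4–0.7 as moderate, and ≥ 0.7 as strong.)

r = -0.90 < 0 so the relationship is negative.
|r| = 0.90, which falls in the strong range.

strong negative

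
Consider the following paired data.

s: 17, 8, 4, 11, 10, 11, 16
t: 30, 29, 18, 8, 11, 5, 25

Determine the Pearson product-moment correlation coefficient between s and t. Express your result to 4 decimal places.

0.2941

n = 7, Σs = 77, Σt = 126, Σs² = 967, Σt² = 2900, Σst = 1467
nΣst − ΣsΣt = 10269 − 9702 = 567
nΣs² − (Σs)² = 6769 − 5929 = 840; nΣt² − (Σt)² = 20300 − 15876 = 4424
r = 567 / √(840 × 4424) = 567 / 1927.7344 ≈ 0.2941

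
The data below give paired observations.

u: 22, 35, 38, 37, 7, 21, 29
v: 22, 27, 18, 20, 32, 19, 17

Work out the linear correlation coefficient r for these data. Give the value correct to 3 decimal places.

-0.590

n = 7, Σu = 189, Σv = 155, Σu² = 5853, Σv² = 3611, Σuv = 3969
nΣuv − ΣuΣv = 27783 − 29295 = -1512
nΣu² − (Σu)² = 40971 − 35721 = 5250; nΣv² − (Σv)² = 25277 − 24025 = 1252
r = -1512 / √(5250 × 1252) = -1512 / 2563.7863 ≈ -0.590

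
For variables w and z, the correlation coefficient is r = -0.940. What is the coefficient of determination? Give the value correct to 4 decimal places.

0.8836

r² = (-0.940)² = 0.8836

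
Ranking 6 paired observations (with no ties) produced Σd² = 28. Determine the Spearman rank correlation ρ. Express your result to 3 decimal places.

ρ = 1 − 6Σd² / [n(n²−1)] = 1 − 6×28 / (6×35)
  = 1 − 168/210 = 1 − 0.8000 ≈ 0.200

0.200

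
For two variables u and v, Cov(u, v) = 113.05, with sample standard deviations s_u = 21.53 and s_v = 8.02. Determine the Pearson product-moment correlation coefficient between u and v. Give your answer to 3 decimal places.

r = Cov(u,v) / (s_u · s_v) = 113.05 / (21.53 × 8.02)
  = 113.05 / 172.6706 ≈ 0.655

0.655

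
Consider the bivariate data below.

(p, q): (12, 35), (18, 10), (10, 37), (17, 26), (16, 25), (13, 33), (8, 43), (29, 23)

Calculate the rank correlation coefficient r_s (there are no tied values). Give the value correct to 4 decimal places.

-0.9524

Rank p: 3, 7, 2, 6, 5, 4, 1, 8
Rank q: 6, 1, 7, 4, 3, 5, 8, 2
d = rank(p) − rank(q): -3, 6, -5, 2, 2, -1, -7, 6; Σd² = 164
ρ = 1 − 6Σd² / [n(n²−1)] = 1 − 6×164 / (8×63) = 1 − 984/504 ≈ -0.9524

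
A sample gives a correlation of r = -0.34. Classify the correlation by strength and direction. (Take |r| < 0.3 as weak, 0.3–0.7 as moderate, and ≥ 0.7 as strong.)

moderate negative

r = -0.34 < 0 so the relationship is negative.
|r| = 0.34, which falls in the moderate range.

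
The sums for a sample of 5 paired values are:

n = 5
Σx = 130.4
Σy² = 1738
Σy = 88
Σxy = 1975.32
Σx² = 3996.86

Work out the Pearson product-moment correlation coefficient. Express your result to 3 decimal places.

-0.952

r = (nΣxy − ΣxΣy) / √[(nΣx² − (Σx)²)(nΣy² − (Σy)²)]
Numerator: 5×1975.32 − 130.4×88 = -1598.6
Denominator: √[(19984.3 − 17004.16)(8690 − 7744)] = √[2980.14 × 946] = 1679.0511
r = -1598.6 / 1679.0511 ≈ -0.952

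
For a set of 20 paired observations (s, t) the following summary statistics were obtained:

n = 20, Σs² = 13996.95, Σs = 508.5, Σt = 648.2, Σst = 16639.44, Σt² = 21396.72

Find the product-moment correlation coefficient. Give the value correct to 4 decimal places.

0.2467

r = (nΣst − ΣsΣt) / √[(nΣs² − (Σs)²)(nΣt² − (Σt)²)]
Numerator: 20×16639.44 − 508.5×648.2 = 3179.1
Denominator: √[(279939 − 258572.25)(427934.4 − 420163.24)] = √[21366.75 × 7771.16] = 12885.8229
r = 3179.1 / 12885.8229 ≈ 0.2467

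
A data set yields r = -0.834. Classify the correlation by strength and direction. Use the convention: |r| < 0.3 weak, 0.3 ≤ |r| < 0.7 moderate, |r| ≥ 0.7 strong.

r = -0.834 < 0 so the relationship is negative.
|r| = 0.834, which falls in the strong range.

strong negative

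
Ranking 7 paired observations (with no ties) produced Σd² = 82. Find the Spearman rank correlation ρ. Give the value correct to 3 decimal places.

ρ = 1 − 6Σd² / [n(n²−1)] = 1 − 6×82 / (7×48)
  = 1 − 492/336 = 1 − 1.4643 ≈ -0.464

-0.464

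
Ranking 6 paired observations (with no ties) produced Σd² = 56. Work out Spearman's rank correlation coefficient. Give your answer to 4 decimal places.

ρ = 1 − 6Σd² / [n(n²−1)] = 1 − 6×56 / (6×35)
  = 1 − 336/210 = 1 − 1.60000 ≈ -0.6000

-0.6000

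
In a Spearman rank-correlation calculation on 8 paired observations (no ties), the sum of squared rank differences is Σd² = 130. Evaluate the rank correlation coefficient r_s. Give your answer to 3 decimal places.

ρ = 1 − 6Σd² / [n(n²−1)] = 1 − 6×130 / (8×63)
  = 1 − 780/504 = 1 − 1.5476 ≈ -0.548

-0.548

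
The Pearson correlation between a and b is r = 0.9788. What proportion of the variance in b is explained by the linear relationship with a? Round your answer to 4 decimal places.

0.9580

r² = (0.9788)² = 0.9580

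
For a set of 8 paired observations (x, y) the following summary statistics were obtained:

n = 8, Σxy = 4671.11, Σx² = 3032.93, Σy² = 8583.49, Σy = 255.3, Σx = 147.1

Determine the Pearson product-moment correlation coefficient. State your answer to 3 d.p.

r = (nΣxy − ΣxΣy) / √[(nΣx² − (Σx)²)(nΣy² − (Σy)²)]
Numerator: 8×4671.11 − 147.1×255.3 = -185.75
Denominator: √[(24263.44 − 21638.41)(68667.92 − 65178.09)] = √[2625.03 × 3489.83] = 3026.6993
r = -185.75 / 3026.6993 ≈ -0.061

-0.061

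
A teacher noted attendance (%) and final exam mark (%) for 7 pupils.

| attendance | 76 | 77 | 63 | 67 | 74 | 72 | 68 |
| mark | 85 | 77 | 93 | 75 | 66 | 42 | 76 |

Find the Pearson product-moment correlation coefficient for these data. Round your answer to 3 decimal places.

-0.288

n = 7, Σx = 497, Σy = 514, Σx² = 35447, Σy² = 39324, Σxy = 36349
nΣxy − ΣxΣy = 254443 − 255458 = -1015
nΣx² − (Σx)² = 248129 − 247009 = 1120; nΣy² − (Σy)² = 275268 − 264196 = 11072
r = -1015 / √(1120 × 11072) = -1015 / 3521.4542 ≈ -0.288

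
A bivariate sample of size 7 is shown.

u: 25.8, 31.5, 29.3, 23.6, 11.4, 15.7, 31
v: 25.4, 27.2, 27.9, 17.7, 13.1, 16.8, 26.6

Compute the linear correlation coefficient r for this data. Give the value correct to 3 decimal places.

n = 7, Σu = 168.3, Σv = 154.7, Σu² = 4410.79, Σv² = 3638.11, Σuv = 3985.01
nΣuv − ΣuΣv = 27895.07 − 26036.01 = 1859.06
nΣu² − (Σu)² = 30875.53 − 28324.89 = 2550.64; nΣv² − (Σv)² = 25466.77 − 23932.09 = 1534.68
r = 1859.06 / √(2550.64 × 1534.68) = 1859.06 / 1978.4884 ≈ 0.940

0.940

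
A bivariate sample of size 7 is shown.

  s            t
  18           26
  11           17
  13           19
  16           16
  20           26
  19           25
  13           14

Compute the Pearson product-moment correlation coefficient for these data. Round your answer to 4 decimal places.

n = 7, Σs = 110, Σt = 143, Σs² = 1800, Σt² = 3079, Σst = 2335
nΣst − ΣsΣt = 16345 − 15730 = 615
nΣs² − (Σs)² = 12600 − 12100 = 500; nΣt² − (Σt)² = 21553 − 20449 = 1104
r = 615 / √(500 × 1104) = 615 / 742.9670 ≈ 0.8278

0.8278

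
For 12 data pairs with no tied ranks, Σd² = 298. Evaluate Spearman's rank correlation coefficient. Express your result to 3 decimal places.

ρ = 1 − 6Σd² / [n(n²−1)] = 1 − 6×298 / (12×143)
  = 1 − 1788/1716 = 1 − 1.0420 ≈ -0.042

-0.042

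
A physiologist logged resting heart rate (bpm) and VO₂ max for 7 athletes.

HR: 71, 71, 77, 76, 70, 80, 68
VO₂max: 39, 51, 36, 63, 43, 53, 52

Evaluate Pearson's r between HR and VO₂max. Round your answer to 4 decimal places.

n = 7, Σx = 513, Σy = 337, Σx² = 37711, Σy² = 16749, Σxy = 24736
nΣxy − ΣxΣy = 173152 − 172881 = 271
nΣx² − (Σx)² = 263977 − 263169 = 808; nΣy² − (Σy)² = 117243 − 113569 = 3674
r = 271 / √(808 × 3674) = 271 / 1722.9602 ≈ 0.1573

0.1573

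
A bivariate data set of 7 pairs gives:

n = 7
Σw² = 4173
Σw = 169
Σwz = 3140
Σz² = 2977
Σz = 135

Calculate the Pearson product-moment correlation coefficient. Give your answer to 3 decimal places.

r = (nΣwz − ΣwΣz) / √[(nΣw² − (Σw)²)(nΣz² − (Σz)²)]
Numerator: 7×3140 − 169×135 = -835
Denominator: √[(29211 − 28561)(20839 − 18225)] = √[650 × 2614] = 1303.4953
r = -835 / 1303.4953 ≈ -0.641

-0.641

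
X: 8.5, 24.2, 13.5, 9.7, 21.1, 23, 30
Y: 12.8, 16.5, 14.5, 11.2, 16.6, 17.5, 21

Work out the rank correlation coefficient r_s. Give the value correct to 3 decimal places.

0.857

Rank X: 1, 6, 3, 2, 4, 5, 7
Rank Y: 2, 4, 3, 1, 5, 6, 7
d = rank(X) − rank(Y): -1, 2, 0, 1, -1, -1, 0; Σd² = 8
ρ = 1 − 6Σd² / [n(n²−1)] = 1 − 6×8 / (7×48) = 1 − 48/336 ≈ 0.857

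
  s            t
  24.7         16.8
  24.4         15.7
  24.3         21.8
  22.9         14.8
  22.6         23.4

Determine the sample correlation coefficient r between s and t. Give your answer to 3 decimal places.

-0.279

n = 5, Σs = 118.9, Σt = 92.5, Σs² = 2831.11, Σt² = 1770.57, Σst = 2195.54
nΣst − ΣsΣt = 10977.7 − 10998.25 = -20.55
nΣs² − (Σs)² = 14155.55 − 14137.21 = 18.34; nΣt² − (Σt)² = 8852.85 − 8556.25 = 296.6
r = -20.55 / √(18.34 × 296.6) = -20.55 / 73.7539 ≈ -0.279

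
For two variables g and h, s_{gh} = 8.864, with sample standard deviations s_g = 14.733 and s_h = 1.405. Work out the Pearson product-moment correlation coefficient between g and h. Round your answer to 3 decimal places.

0.428

r = Cov(g,h) / (s_g · s_h) = 8.864 / (14.733 × 1.405)
  = 8.864 / 20.6999 ≈ 0.428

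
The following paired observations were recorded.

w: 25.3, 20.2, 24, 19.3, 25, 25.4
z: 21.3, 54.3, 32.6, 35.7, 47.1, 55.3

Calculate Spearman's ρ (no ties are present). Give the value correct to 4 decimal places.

0.1429

Rank w: 5, 2, 3, 1, 4, 6
Rank z: 1, 5, 2, 3, 4, 6
d = rank(w) − rank(z): 4, -3, 1, -2, 0, 0; Σd² = 30
ρ = 1 − 6Σd² / [n(n²−1)] = 1 − 6×30 / (6×35) = 1 − 180/210 ≈ 0.1429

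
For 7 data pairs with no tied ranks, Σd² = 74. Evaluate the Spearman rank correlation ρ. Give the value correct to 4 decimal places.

-0.3214

ρ = 1 − 6Σd² / [n(n²−1)] = 1 − 6×74 / (7×48)
  = 1 − 444/336 = 1 − 1.32143 ≈ -0.3214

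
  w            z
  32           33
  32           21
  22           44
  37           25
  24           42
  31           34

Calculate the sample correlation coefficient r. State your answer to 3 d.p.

n = 6, Σw = 178, Σz = 199, Σw² = 5438, Σz² = 7011, Σwz = 5683
nΣwz − ΣwΣz = 34098 − 35422 = -1324
nΣw² − (Σw)² = 32628 − 31684 = 944; nΣz² − (Σz)² = 42066 − 39601 = 2465
r = -1324 / √(944 × 2465) = -1324 / 1525.4376 ≈ -0.868

-0.868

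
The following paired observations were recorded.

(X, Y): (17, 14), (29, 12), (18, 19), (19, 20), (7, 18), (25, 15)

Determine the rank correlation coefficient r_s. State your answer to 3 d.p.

Rank X: 2, 6, 3, 4, 1, 5
Rank Y: 2, 1, 5, 6, 4, 3
d = rank(X) − rank(Y): 0, 5, -2, -2, -3, 2; Σd² = 46
ρ = 1 − 6Σd² / [n(n²−1)] = 1 − 6×46 / (6×35) = 1 − 276/210 ≈ -0.314

-0.314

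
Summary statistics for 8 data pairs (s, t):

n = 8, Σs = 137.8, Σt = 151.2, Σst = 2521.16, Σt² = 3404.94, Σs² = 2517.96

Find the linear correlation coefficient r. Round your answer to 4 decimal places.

-0.2962

r = (nΣst − ΣsΣt) / √[(nΣs² − (Σs)²)(nΣt² − (Σt)²)]
Numerator: 8×2521.16 − 137.8×151.2 = -666.08
Denominator: √[(20143.68 − 18988.84)(27239.52 − 22861.44)] = √[1154.84 × 4378.08] = 2248.5511
r = -666.08 / 2248.5511 ≈ -0.2962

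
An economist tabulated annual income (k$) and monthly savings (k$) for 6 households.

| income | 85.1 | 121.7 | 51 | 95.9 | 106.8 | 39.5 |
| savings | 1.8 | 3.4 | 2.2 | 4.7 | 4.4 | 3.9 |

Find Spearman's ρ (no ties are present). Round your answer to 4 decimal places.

Rank income: 3, 6, 2, 4, 5, 1
Rank savings: 1, 3, 2, 6, 5, 4
d = rank(income) − rank(savings): 2, 3, 0, -2, 0, -3; Σd² = 26
ρ = 1 − 6Σd² / [n(n²−1)] = 1 − 6×26 / (6×35) = 1 − 156/210 ≈ 0.2571

0.2571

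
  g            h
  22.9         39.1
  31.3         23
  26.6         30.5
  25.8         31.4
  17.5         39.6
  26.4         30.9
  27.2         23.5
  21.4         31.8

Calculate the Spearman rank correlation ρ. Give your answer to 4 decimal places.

-0.9762

Rank g: 3, 8, 6, 4, 1, 5, 7, 2
Rank h: 7, 1, 3, 5, 8, 4, 2, 6
d = rank(g) − rank(h): -4, 7, 3, -1, -7, 1, 5, -4; Σd² = 166
ρ = 1 − 6Σd² / [n(n²−1)] = 1 − 6×166 / (8×63) = 1 − 996/504 ≈ -0.9762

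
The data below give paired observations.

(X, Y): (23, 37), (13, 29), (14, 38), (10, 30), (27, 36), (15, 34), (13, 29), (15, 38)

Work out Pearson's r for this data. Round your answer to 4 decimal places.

n = 8, ΣX = 130, ΣY = 271, ΣX² = 2342, ΣY² = 9291, ΣXY = 4489
nΣXY − ΣXΣY = 35912 − 35230 = 682
nΣX² − (ΣX)² = 18736 − 16900 = 1836; nΣY² − (ΣY)² = 74328 − 73441 = 887
r = 682 / √(1836 × 887) = 682 / 1276.1395 ≈ 0.5344

0.5344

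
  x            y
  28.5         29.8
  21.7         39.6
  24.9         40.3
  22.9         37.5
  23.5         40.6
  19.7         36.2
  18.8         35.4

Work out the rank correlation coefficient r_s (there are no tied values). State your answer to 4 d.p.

Rank x: 7, 3, 6, 4, 5, 2, 1
Rank y: 1, 5, 6, 4, 7, 3, 2
d = rank(x) − rank(y): 6, -2, 0, 0, -2, -1, -1; Σd² = 46
ρ = 1 − 6Σd² / [n(n²−1)] = 1 − 6×46 / (7×48) = 1 − 276/336 ≈ 0.1786

0.1786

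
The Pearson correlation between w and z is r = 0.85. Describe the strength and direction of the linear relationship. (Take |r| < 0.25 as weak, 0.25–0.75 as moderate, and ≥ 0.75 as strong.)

r = 0.85 > 0 so the relationship is positive.
|r| = 0.85, which falls in the strong range.

strong positive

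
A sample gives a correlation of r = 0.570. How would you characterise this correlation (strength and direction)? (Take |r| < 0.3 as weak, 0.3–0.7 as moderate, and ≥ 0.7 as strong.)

moderate positive

r = 0.570 > 0 so the relationship is positive.
|r| = 0.570, which falls in the moderate range.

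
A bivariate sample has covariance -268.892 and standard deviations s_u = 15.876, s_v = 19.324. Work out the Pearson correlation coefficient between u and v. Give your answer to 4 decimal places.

r = Cov(u,v) / (s_u · s_v) = -268.892 / (15.876 × 19.324)
  = -268.892 / 306.7878 ≈ -0.8765

-0.8765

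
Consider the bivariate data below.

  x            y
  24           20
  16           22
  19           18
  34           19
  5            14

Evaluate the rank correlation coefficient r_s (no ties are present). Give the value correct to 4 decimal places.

Rank x: 4, 2, 3, 5, 1
Rank y: 4, 5, 2, 3, 1
d = rank(x) − rank(y): 0, -3, 1, 2, 0; Σd² = 14
ρ = 1 − 6Σd² / [n(n²−1)] = 1 − 6×14 / (5×24) = 1 − 84/120 ≈ 0.3000

0.3000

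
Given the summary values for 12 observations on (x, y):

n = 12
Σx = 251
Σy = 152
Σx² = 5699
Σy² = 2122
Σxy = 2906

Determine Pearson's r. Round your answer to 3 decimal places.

-0.920

r = (nΣxy − ΣxΣy) / √[(nΣx² − (Σx)²)(nΣy² − (Σy)²)]
Numerator: 12×2906 − 251×152 = -3280
Denominator: √[(68388 − 63001)(25464 − 23104)] = √[5387 × 2360] = 3565.5743
r = -3280 / 3565.5743 ≈ -0.920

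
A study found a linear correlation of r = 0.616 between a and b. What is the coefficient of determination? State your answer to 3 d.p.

0.379

r² = (0.616)² = 0.379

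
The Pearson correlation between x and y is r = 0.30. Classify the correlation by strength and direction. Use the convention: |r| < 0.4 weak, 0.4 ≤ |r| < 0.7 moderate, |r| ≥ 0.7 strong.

r = 0.30 > 0 so the relationship is positive.
|r| = 0.30, which falls in the weak range.

weak positive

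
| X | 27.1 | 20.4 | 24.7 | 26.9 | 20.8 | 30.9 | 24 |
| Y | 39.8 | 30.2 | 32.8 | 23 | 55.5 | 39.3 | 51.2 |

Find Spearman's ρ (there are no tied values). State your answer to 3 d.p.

-0.107

Rank X: 6, 1, 4, 5, 2, 7, 3
Rank Y: 5, 2, 3, 1, 7, 4, 6
d = rank(X) − rank(Y): 1, -1, 1, 4, -5, 3, -3; Σd² = 62
ρ = 1 − 6Σd² / [n(n²−1)] = 1 − 6×62 / (7×48) = 1 − 372/336 ≈ -0.107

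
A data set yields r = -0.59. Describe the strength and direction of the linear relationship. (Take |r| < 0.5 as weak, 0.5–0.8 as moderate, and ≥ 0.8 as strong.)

moderate negative

r = -0.59 < 0 so the relationship is negative.
|r| = 0.59, which falls in the moderate range.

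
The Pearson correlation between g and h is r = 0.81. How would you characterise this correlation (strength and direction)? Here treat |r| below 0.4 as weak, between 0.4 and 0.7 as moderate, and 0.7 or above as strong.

r = 0.81 > 0 so the relationship is positive.
|r| = 0.81, which falls in the strong range.

strong positive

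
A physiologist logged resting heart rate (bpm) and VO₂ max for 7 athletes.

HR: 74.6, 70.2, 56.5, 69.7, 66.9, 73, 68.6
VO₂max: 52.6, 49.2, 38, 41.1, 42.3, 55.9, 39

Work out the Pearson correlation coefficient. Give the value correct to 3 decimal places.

0.742

n = 7, Σx = 479.5, Σy = 318.1, Σx² = 33054.11, Σy² = 14755.71, Σxy = 21975.44
nΣxy − ΣxΣy = 153828.08 − 152528.95 = 1299.13
nΣx² − (Σx)² = 231378.77 − 229920.25 = 1458.52; nΣy² − (Σy)² = 103289.97 − 101187.61 = 2102.36
r = 1299.13 / √(1458.52 × 2102.36) = 1299.13 / 1751.0951 ≈ 0.742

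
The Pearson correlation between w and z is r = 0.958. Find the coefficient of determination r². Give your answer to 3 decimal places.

r² = (0.958)² = 0.918

0.918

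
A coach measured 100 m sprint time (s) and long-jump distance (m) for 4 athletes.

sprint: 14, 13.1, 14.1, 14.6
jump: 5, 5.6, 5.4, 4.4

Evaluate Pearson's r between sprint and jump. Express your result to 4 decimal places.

n = 4, Σx = 55.8, Σy = 20.4, Σx² = 779.58, Σy² = 104.88, Σxy = 283.74
nΣxy − ΣxΣy = 1134.96 − 1138.32 = -3.36
nΣx² − (Σx)² = 3118.32 − 3113.64 = 4.68; nΣy² − (Σy)² = 419.52 − 416.16 = 3.36
r = -3.36 / √(4.68 × 3.36) = -3.36 / 3.9655 ≈ -0.8473

-0.8473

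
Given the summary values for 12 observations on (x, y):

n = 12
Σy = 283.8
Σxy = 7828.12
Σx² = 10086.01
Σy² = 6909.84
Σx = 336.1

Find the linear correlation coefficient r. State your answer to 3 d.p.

-0.331

r = (nΣxy − ΣxΣy) / √[(nΣx² − (Σx)²)(nΣy² − (Σy)²)]
Numerator: 12×7828.12 − 336.1×283.8 = -1447.74
Denominator: √[(121032.12 − 112963.21)(82918.08 − 80542.44)] = √[8068.91 × 2375.64] = 4378.2217
r = -1447.74 / 4378.2217 ≈ -0.331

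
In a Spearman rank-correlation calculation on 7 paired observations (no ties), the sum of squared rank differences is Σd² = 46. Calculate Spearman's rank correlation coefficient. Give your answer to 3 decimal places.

ρ = 1 − 6Σd² / [n(n²−1)] = 1 − 6×46 / (7×48)
  = 1 − 276/336 = 1 − 0.8214 ≈ 0.179

0.179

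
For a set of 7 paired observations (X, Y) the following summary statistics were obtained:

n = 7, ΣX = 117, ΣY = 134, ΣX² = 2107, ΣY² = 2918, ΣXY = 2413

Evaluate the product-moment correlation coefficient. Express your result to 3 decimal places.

r = (nΣXY − ΣXΣY) / √[(nΣX² − (ΣX)²)(nΣY² − (ΣY)²)]
Numerator: 7×2413 − 117×134 = 1213
Denominator: √[(14749 − 13689)(20426 − 17956)] = √[1060 × 2470] = 1618.0853
r = 1213 / 1618.0853 ≈ 0.750

0.750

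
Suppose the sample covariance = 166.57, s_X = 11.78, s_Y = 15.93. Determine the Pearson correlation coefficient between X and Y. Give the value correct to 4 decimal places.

0.8876

r = Cov(X,Y) / (s_X · s_Y) = 166.57 / (11.78 × 15.93)
  = 166.57 / 187.6554 ≈ 0.8876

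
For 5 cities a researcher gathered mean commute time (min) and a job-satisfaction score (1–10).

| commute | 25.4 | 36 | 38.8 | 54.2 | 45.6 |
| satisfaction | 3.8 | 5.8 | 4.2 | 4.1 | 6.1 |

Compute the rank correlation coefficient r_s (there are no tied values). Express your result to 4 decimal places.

Rank commute: 1, 2, 3, 5, 4
Rank satisfaction: 1, 4, 3, 2, 5
d = rank(commute) − rank(satisfaction): 0, -2, 0, 3, -1; Σd² = 14
ρ = 1 − 6Σd² / [n(n²−1)] = 1 − 6×14 / (5×24) = 1 − 84/120 ≈ 0.3000

0.3000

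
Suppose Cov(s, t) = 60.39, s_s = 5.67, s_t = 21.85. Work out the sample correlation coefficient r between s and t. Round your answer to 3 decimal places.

0.487

r = Cov(s,t) / (s_s · s_t) = 60.39 / (5.67 × 21.85)
  = 60.39 / 123.8895 ≈ 0.487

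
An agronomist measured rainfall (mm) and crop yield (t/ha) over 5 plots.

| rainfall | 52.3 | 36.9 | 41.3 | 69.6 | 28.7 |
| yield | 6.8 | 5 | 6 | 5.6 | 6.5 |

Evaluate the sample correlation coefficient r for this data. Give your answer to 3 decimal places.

n = 5, Σx = 228.8, Σy = 29.9, Σx² = 11470.44, Σy² = 180.85, Σxy = 1364.25
nΣxy − ΣxΣy = 6821.25 − 6841.12 = -19.87
nΣx² − (Σx)² = 57352.2 − 52349.44 = 5002.76; nΣy² − (Σy)² = 904.25 − 894.01 = 10.24
r = -19.87 / √(5002.76 × 10.24) = -19.87 / 226.3366 ≈ -0.088

-0.088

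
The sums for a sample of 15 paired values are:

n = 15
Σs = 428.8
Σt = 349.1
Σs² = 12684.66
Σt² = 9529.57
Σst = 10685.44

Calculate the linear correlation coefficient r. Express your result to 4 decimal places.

r = (nΣst − ΣsΣt) / √[(nΣs² − (Σs)²)(nΣt² − (Σt)²)]
Numerator: 15×10685.44 − 428.8×349.1 = 10587.52
Denominator: √[(190269.9 − 183869.44)(142943.55 − 121870.81)] = √[6400.46 × 21072.74] = 11613.5795
r = 10587.52 / 11613.5795 ≈ 0.9117

0.9117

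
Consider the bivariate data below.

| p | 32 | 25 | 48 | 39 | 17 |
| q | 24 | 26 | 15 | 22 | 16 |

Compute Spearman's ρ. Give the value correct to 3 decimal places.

-0.400

Rank p: 3, 2, 5, 4, 1
Rank q: 4, 5, 1, 3, 2
d = rank(p) − rank(q): -1, -3, 4, 1, -1; Σd² = 28
ρ = 1 − 6Σd² / [n(n²−1)] = 1 − 6×28 / (5×24) = 1 − 168/120 ≈ -0.400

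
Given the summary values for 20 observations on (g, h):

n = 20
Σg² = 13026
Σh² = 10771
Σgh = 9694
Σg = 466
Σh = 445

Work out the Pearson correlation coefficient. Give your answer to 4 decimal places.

r = (nΣgh − ΣgΣh) / √[(nΣg² − (Σg)²)(nΣh² − (Σh)²)]
Numerator: 20×9694 − 466×445 = -13490
Denominator: √[(260520 − 217156)(215420 − 198025)] = √[43364 × 17395] = 27464.8281
r = -13490 / 27464.8281 ≈ -0.4912

-0.4912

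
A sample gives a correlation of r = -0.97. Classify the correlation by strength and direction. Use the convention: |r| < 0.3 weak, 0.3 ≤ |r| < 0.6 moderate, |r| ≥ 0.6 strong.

r = -0.97 < 0 so the relationship is negative.
|r| = 0.97, which falls in the strong range.

strong negative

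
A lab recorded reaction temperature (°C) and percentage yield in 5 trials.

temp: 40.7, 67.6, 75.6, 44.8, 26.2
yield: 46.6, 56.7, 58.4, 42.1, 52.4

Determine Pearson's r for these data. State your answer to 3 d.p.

n = 5, Σx = 254.9, Σy = 256.2, Σx² = 14635.09, Σy² = 13315.18, Σxy = 13403.54
nΣxy − ΣxΣy = 67017.7 − 65305.38 = 1712.32
nΣx² − (Σx)² = 73175.45 − 64974.01 = 8201.44; nΣy² − (Σy)² = 66575.9 − 65638.44 = 937.46
r = 1712.32 / √(8201.44 × 937.46) = 1712.32 / 2772.8184 ≈ 0.618

0.618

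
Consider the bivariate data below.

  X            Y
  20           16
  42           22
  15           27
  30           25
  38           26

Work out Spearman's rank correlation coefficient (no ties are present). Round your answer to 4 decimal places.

Rank X: 2, 5, 1, 3, 4
Rank Y: 1, 2, 5, 3, 4
d = rank(X) − rank(Y): 1, 3, -4, 0, 0; Σd² = 26
ρ = 1 − 6Σd² / [n(n²−1)] = 1 − 6×26 / (5×24) = 1 − 156/120 ≈ -0.3000

-0.3000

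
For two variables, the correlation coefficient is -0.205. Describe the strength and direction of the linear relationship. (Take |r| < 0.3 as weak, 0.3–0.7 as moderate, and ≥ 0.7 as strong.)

weak negative

r = -0.205 < 0 so the relationship is negative.
|r| = 0.205, which falls in the weak range.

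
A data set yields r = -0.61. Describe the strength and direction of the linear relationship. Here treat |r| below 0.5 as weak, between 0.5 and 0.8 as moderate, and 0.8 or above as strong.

moderate negative

r = -0.61 < 0 so the relationship is negative.
|r| = 0.61, which falls in the moderate range.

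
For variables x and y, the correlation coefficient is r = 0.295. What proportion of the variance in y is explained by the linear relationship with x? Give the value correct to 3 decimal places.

0.087

r² = (0.295)² = 0.087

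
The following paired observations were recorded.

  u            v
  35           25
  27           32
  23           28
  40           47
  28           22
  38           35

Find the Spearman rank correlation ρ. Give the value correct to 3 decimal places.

0.543

Rank u: 4, 2, 1, 6, 3, 5
Rank v: 2, 4, 3, 6, 1, 5
d = rank(u) − rank(v): 2, -2, -2, 0, 2, 0; Σd² = 16
ρ = 1 − 6Σd² / [n(n²−1)] = 1 − 6×16 / (6×35) = 1 − 96/210 ≈ 0.543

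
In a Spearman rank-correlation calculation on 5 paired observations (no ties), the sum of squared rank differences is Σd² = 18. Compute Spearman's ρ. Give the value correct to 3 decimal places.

ρ = 1 − 6Σd² / [n(n²−1)] = 1 − 6×18 / (5×24)
  = 1 − 108/120 = 1 − 0.9000 ≈ 0.100

0.100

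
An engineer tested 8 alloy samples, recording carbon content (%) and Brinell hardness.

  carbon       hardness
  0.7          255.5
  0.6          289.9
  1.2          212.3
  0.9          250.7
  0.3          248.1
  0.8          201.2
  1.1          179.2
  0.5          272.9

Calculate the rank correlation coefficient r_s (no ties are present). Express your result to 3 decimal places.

Rank carbon: 4, 3, 8, 6, 1, 5, 7, 2
Rank hardness: 6, 8, 3, 5, 4, 2, 1, 7
d = rank(carbon) − rank(hardness): -2, -5, 5, 1, -3, 3, 6, -5; Σd² = 134
ρ = 1 − 6Σd² / [n(n²−1)] = 1 − 6×134 / (8×63) = 1 − 804/504 ≈ -0.595

-0.595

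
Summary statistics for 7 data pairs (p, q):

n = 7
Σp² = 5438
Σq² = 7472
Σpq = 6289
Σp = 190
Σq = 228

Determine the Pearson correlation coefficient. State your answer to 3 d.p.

0.886

r = (nΣpq − ΣpΣq) / √[(nΣp² − (Σp)²)(nΣq² − (Σq)²)]
Numerator: 7×6289 − 190×228 = 703
Denominator: √[(38066 − 36100)(52304 − 51984)] = √[1966 × 320] = 793.1709
r = 703 / 793.1709 ≈ 0.886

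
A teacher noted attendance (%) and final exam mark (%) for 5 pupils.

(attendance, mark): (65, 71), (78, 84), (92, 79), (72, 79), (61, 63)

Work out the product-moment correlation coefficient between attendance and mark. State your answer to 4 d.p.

0.7269

n = 5, Σx = 368, Σy = 376, Σx² = 27678, Σy² = 28548, Σxy = 27966
nΣxy − ΣxΣy = 139830 − 138368 = 1462
nΣx² − (Σx)² = 138390 − 135424 = 2966; nΣy² − (Σy)² = 142740 − 141376 = 1364
r = 1462 / √(2966 × 1364) = 1462 / 2011.3737 ≈ 0.7269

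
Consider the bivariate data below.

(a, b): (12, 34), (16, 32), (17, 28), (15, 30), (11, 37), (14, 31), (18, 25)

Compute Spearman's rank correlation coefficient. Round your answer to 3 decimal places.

-0.893

Rank a: 2, 5, 6, 4, 1, 3, 7
Rank b: 6, 5, 2, 3, 7, 4, 1
d = rank(a) − rank(b): -4, 0, 4, 1, -6, -1, 6; Σd² = 106
ρ = 1 − 6Σd² / [n(n²−1)] = 1 − 6×106 / (7×48) = 1 − 636/336 ≈ -0.893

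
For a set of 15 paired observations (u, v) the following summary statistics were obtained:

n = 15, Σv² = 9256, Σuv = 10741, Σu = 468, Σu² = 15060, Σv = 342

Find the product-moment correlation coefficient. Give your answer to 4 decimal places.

r = (nΣuv − ΣuΣv) / √[(nΣu² − (Σu)²)(nΣv² − (Σv)²)]
Numerator: 15×10741 − 468×342 = 1059
Denominator: √[(225900 − 219024)(138840 − 116964)] = √[6876 × 21876] = 12264.5577
r = 1059 / 12264.5577 ≈ 0.0863

0.0863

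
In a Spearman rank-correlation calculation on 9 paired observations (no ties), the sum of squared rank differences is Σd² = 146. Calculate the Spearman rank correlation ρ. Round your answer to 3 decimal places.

-0.217

ρ = 1 − 6Σd² / [n(n²−1)] = 1 − 6×146 / (9×80)
  = 1 − 876/720 = 1 − 1.2167 ≈ -0.217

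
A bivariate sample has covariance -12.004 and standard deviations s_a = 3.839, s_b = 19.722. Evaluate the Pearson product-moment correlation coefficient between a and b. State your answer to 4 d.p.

-0.1585

r = Cov(a,b) / (s_a · s_b) = -12.004 / (3.839 × 19.722)
  = -12.004 / 75.7128 ≈ -0.1585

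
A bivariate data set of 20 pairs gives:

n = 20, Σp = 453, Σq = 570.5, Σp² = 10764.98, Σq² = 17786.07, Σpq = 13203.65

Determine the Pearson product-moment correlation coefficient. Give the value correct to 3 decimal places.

r = (nΣpq − ΣpΣq) / √[(nΣp² − (Σp)²)(nΣq² − (Σq)²)]
Numerator: 20×13203.65 − 453×570.5 = 5636.5
Denominator: √[(215299.6 − 205209)(355721.4 − 325470.25)] = √[10090.6 × 30251.15] = 17471.4697
r = 5636.5 / 17471.4697 ≈ 0.323

0.323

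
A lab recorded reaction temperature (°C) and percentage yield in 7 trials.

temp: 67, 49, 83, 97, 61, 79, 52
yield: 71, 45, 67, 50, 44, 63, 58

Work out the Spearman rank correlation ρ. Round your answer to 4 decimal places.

0.3929

Rank temp: 4, 1, 6, 7, 3, 5, 2
Rank yield: 7, 2, 6, 3, 1, 5, 4
d = rank(temp) − rank(yield): -3, -1, 0, 4, 2, 0, -2; Σd² = 34
ρ = 1 − 6Σd² / [n(n²−1)] = 1 − 6×34 / (7×48) = 1 − 204/336 ≈ 0.3929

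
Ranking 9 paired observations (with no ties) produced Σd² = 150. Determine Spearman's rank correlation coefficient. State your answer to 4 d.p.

ρ = 1 − 6Σd² / [n(n²−1)] = 1 − 6×150 / (9×80)
  = 1 − 900/720 = 1 − 1.25000 ≈ -0.2500

-0.2500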